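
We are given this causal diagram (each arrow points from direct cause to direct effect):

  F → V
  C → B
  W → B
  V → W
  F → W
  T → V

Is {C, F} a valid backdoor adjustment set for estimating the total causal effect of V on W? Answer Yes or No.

Yes

Backdoor paths from V to W (paths whose first edge points into V):
  P1: V <- F -> W
Condition 1 (no descendant of V in the set): holds — descendants of V are {B, W}; none are in {C, F}.
Condition 2 (every backdoor path blocked by {C, F}):
  P1: blocked at fork node F ∈ conditioning set.
{C, F} satisfies the backdoor criterion.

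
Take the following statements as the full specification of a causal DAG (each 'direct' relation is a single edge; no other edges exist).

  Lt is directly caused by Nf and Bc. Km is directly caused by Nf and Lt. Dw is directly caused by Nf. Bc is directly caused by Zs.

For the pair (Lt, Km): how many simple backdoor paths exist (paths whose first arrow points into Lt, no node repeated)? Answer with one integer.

1

A backdoor path from Lt to Km is any simple undirected path whose first edge points into Lt (i.e. leaves Lt via a parent).
Parents of Lt: {Bc, Nf}.
Enumerating:
  P1: Lt <- Nf -> Km
That exhausts the simple backdoor paths. Count: 1.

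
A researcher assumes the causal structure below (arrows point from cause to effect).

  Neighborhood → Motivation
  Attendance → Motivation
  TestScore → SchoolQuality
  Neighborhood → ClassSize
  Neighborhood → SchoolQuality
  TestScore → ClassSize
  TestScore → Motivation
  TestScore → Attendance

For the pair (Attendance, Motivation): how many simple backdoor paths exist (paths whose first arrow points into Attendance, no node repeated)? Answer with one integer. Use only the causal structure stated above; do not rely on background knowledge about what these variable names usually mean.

3

A backdoor path from Attendance to Motivation is any simple undirected path whose first edge points into Attendance (i.e. leaves Attendance via a parent).
Parents of Attendance: {TestScore}.
Enumerating:
  P1: Attendance <- TestScore -> Motivation
  P2: Attendance <- TestScore -> ClassSize <- Neighborhood -> Motivation
  P3: Attendance <- TestScore -> SchoolQuality <- Neighborhood -> Motivation
That exhausts the simple backdoor paths. Count: 3.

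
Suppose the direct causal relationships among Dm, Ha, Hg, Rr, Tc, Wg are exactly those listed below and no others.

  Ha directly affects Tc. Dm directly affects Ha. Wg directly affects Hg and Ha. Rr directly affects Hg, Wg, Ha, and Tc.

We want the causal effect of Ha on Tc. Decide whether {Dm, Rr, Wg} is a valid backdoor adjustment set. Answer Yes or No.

Backdoor paths from Ha to Tc (paths whose first edge points into Ha):
  P1: Ha <- Rr -> Tc
  P2: Ha <- Wg <- Rr -> Tc
  P3: Ha <- Wg -> Hg <- Rr -> Tc
Condition 1 (no descendant of Ha in the set): holds — descendants of Ha are {Tc}; none are in {Dm, Rr, Wg}.
Condition 2 (every backdoor path blocked by {Dm, Rr, Wg}):
  P1: blocked at fork node Rr ∈ conditioning set.
  P2: blocked at chain node Wg ∈ conditioning set.
  P3: blocked at fork node Wg ∈ conditioning set.
{Dm, Rr, Wg} satisfies the backdoor criterion.

Yes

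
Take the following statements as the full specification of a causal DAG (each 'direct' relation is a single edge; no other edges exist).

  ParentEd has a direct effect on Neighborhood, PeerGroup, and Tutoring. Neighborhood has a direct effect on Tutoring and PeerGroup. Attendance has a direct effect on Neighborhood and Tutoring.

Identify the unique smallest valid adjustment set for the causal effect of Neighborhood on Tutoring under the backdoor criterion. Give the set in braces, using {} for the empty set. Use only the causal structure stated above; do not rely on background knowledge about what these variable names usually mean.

{Attendance, ParentEd}

Variables eligible for adjustment (non-descendants of Neighborhood, excluding Neighborhood and Tutoring): {Attendance, ParentEd}.
Backdoor paths from Neighborhood to Tutoring:
  P1: Neighborhood <- Attendance -> Tutoring
  P2: Neighborhood <- ParentEd -> Tutoring
The empty set is not sufficient: P1 (Neighborhood <- Attendance -> Tutoring) has no collider blocking it and no conditioned non-collider, so it is open.
Try {Attendance, ParentEd}:
  P1: blocked at fork node Attendance ∈ conditioning set.
  P2: blocked at fork node ParentEd ∈ conditioning set.
{Attendance, ParentEd} contains no descendant of Neighborhood and blocks every backdoor path.
Every element of {Attendance, ParentEd} is needed (dropping Attendance leaves P1 open; dropping ParentEd leaves P2 open), so no proper subset is valid.
Among all size-2 subsets of the eligible variables, only {Attendance, ParentEd} blocks every backdoor path, so it is the unique smallest valid adjustment set.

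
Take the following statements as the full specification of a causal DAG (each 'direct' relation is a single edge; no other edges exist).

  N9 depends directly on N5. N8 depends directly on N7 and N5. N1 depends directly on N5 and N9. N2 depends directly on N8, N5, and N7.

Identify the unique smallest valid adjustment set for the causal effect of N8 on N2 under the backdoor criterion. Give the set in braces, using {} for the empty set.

{N5, N7}

Variables eligible for adjustment (non-descendants of N8, excluding N8 and N2): {N1, N5, N7, N9}.
Backdoor paths from N8 to N2:
  P1: N8 <- N5 -> N2
  P2: N8 <- N7 -> N2
The empty set is not sufficient: P1 (N8 <- N5 -> N2) has no collider blocking it and no conditioned non-collider, so it is open.
Try {N5, N7}:
  P1: blocked at fork node N5 ∈ conditioning set.
  P2: blocked at fork node N7 ∈ conditioning set.
{N5, N7} contains no descendant of N8 and blocks every backdoor path.
Every element of {N5, N7} is needed (dropping N5 leaves P1 open; dropping N7 leaves P2 open), so no proper subset is valid.
Among all size-2 subsets of the eligible variables, only {N5, N7} blocks every backdoor path, so it is the unique smallest valid adjustment set.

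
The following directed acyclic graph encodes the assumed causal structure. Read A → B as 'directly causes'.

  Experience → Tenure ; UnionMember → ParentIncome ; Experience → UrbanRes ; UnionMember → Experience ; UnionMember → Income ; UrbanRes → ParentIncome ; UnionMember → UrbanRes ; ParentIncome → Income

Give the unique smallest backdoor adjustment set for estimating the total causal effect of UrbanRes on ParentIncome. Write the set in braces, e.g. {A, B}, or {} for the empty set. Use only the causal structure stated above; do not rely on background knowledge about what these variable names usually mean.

Variables eligible for adjustment (non-descendants of UrbanRes, excluding UrbanRes and ParentIncome): {Experience, Tenure, UnionMember}.
Backdoor paths from UrbanRes to ParentIncome:
  P1: UrbanRes <- UnionMember -> ParentIncome
  P2: UrbanRes <- UnionMember -> Income <- ParentIncome
  P3: UrbanRes <- Experience <- UnionMember -> ParentIncome
  P4: UrbanRes <- Experience <- UnionMember -> Income <- ParentIncome
The empty set is not sufficient: P1 (UrbanRes <- UnionMember -> ParentIncome) has no collider blocking it and no conditioned non-collider, so it is open.
Try {UnionMember}:
  P1: blocked at fork node UnionMember ∈ conditioning set.
  P2: blocked at fork node UnionMember ∈ conditioning set.
  P3: blocked at fork node UnionMember ∈ conditioning set.
  P4: blocked at fork node UnionMember ∈ conditioning set.
{UnionMember} contains no descendant of UrbanRes and blocks every backdoor path.
No other singleton works — e.g. {Experience} leaves P1 open — so {UnionMember} is the unique smallest valid adjustment set.

{UnionMember}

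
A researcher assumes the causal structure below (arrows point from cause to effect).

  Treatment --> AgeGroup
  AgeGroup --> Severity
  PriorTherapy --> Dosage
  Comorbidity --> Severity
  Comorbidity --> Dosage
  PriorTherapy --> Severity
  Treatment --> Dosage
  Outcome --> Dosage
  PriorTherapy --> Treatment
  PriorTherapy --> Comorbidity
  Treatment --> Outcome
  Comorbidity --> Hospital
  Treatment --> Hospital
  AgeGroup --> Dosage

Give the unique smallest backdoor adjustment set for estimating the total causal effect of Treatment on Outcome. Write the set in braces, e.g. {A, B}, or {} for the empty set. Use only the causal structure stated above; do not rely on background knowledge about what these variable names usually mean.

Variables eligible for adjustment (non-descendants of Treatment, excluding Treatment and Outcome): {Comorbidity, PriorTherapy}.
Backdoor paths from Treatment to Outcome:
  P1: Treatment <- PriorTherapy -> Comorbidity -> Dosage <- Outcome
  P2: Treatment <- PriorTherapy -> Comorbidity -> Severity <- AgeGroup -> Dosage <- Outcome
  P3: Treatment <- PriorTherapy -> Dosage <- Outcome
  P4: Treatment <- PriorTherapy -> Severity <- AgeGroup -> Dosage <- Outcome
  P5: Treatment <- PriorTherapy -> Severity <- Comorbidity -> Dosage <- Outcome
Each backdoor path contains an unconditioned collider, so every path is already blocked with the empty conditioning set:
  P1: blocked at collider Dosage (neither it nor any descendant is in the conditioning set).
  P2: blocked at collider Severity (neither it nor any descendant is in the conditioning set).
  P3: blocked at collider Dosage (neither it nor any descendant is in the conditioning set).
  P4: blocked at collider Severity (neither it nor any descendant is in the conditioning set).
  P5: blocked at collider Severity (neither it nor any descendant is in the conditioning set).
The empty set is therefore the unique smallest valid set.

{}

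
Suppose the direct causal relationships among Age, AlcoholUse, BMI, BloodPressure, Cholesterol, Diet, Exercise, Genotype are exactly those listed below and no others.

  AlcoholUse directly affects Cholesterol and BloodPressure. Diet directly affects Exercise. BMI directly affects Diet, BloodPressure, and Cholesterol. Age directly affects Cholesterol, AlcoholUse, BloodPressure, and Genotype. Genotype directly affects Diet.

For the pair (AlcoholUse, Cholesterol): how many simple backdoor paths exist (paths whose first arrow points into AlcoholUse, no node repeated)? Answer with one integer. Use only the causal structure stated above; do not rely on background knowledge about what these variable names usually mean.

3

A backdoor path from AlcoholUse to Cholesterol is any simple undirected path whose first edge points into AlcoholUse (i.e. leaves AlcoholUse via a parent).
Parents of AlcoholUse: {Age}.
Enumerating:
  P1: AlcoholUse <- Age -> Genotype -> Diet <- BMI -> Cholesterol
  P2: AlcoholUse <- Age -> Cholesterol
  P3: AlcoholUse <- Age -> BloodPressure <- BMI -> Cholesterol
That exhausts the simple backdoor paths. Count: 3.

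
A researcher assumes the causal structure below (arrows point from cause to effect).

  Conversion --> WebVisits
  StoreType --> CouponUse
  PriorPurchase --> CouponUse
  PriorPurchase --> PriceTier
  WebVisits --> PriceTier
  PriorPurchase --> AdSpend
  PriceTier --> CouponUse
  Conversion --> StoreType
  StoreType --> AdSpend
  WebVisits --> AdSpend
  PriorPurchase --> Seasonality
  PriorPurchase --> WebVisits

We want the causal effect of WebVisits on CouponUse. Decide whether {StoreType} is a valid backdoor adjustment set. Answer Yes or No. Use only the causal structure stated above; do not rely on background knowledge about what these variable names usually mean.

No

Backdoor paths from WebVisits to CouponUse (paths whose first edge points into WebVisits):
  P1: WebVisits <- Conversion -> StoreType -> AdSpend <- PriorPurchase -> PriceTier -> CouponUse
  P2: WebVisits <- Conversion -> StoreType -> AdSpend <- PriorPurchase -> CouponUse
  P3: WebVisits <- Conversion -> StoreType -> CouponUse
  P4: WebVisits <- PriorPurchase -> AdSpend <- StoreType -> CouponUse
  P5: WebVisits <- PriorPurchase -> PriceTier -> CouponUse
  P6: WebVisits <- PriorPurchase -> CouponUse
Condition 1 (no descendant of WebVisits in the set): holds — descendants of WebVisits are {AdSpend, CouponUse, PriceTier}; none are in {StoreType}.
Condition 2 (every backdoor path blocked by {StoreType}):
  P1: blocked at chain node StoreType ∈ conditioning set.
  P2: blocked at chain node StoreType ∈ conditioning set.
  P3: blocked at chain node StoreType ∈ conditioning set.
  P4: blocked at collider AdSpend (neither it nor any descendant is in the conditioning set).
  P5: open — no interior node is in the conditioning set.
  P6: open — no interior node is in the conditioning set.
{StoreType} does not satisfy the backdoor criterion.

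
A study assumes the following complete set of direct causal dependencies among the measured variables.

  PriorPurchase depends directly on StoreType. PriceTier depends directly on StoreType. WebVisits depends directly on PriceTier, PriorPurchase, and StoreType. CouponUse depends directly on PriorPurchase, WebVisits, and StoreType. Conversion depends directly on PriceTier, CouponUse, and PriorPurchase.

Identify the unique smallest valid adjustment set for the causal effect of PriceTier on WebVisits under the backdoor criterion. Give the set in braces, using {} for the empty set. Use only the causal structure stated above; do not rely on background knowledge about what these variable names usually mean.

Variables eligible for adjustment (non-descendants of PriceTier, excluding PriceTier and WebVisits): {PriorPurchase, StoreType}.
Backdoor paths from PriceTier to WebVisits:
  P1: PriceTier <- StoreType -> PriorPurchase -> WebVisits
  P2: PriceTier <- StoreType -> PriorPurchase -> CouponUse <- WebVisits
  P3: PriceTier <- StoreType -> PriorPurchase -> Conversion <- CouponUse <- WebVisits
  P4: PriceTier <- StoreType -> WebVisits
  P5: PriceTier <- StoreType -> CouponUse <- PriorPurchase -> WebVisits
  P6: PriceTier <- StoreType -> CouponUse <- WebVisits
  P7: PriceTier <- StoreType -> CouponUse -> Conversion <- PriorPurchase -> WebVisits
The empty set is not sufficient: P1 (PriceTier <- StoreType -> PriorPurchase -> WebVisits) has no collider blocking it and no conditioned non-collider, so it is open.
Try {StoreType}:
  P1: blocked at fork node StoreType ∈ conditioning set.
  P2: blocked at fork node StoreType ∈ conditioning set.
  P3: blocked at fork node StoreType ∈ conditioning set.
  P4: blocked at fork node StoreType ∈ conditioning set.
  P5: blocked at fork node StoreType ∈ conditioning set.
  P6: blocked at fork node StoreType ∈ conditioning set.
  P7: blocked at fork node StoreType ∈ conditioning set.
{StoreType} contains no descendant of PriceTier and blocks every backdoor path.
No other singleton works — e.g. {PriorPurchase} leaves P4 open — so {StoreType} is the unique smallest valid adjustment set.

{StoreType}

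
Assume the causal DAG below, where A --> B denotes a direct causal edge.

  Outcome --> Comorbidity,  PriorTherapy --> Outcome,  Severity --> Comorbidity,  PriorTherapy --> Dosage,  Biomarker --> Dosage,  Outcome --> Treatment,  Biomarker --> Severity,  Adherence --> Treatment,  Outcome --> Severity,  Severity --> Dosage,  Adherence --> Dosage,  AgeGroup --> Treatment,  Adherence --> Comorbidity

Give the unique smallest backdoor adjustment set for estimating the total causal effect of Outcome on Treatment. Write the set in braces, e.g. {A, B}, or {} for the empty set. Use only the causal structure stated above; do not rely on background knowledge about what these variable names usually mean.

{}

Variables eligible for adjustment (non-descendants of Outcome, excluding Outcome and Treatment): {Adherence, AgeGroup, Biomarker, PriorTherapy}.
Backdoor paths from Outcome to Treatment:
  P1: Outcome <- PriorTherapy -> Dosage <- Biomarker -> Severity -> Comorbidity <- Adherence -> Treatment
  P2: Outcome <- PriorTherapy -> Dosage <- Adherence -> Treatment
  P3: Outcome <- PriorTherapy -> Dosage <- Severity -> Comorbidity <- Adherence -> Treatment
Each backdoor path contains an unconditioned collider, so every path is already blocked with the empty conditioning set:
  P1: blocked at collider Dosage (neither it nor any descendant is in the conditioning set).
  P2: blocked at collider Dosage (neither it nor any descendant is in the conditioning set).
  P3: blocked at collider Dosage (neither it nor any descendant is in the conditioning set).
The empty set is therefore the unique smallest valid set.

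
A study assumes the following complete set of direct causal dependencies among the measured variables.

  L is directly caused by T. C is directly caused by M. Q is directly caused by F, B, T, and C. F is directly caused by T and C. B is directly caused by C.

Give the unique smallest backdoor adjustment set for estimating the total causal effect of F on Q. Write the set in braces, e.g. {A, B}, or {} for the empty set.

Variables eligible for adjustment (non-descendants of F, excluding F and Q): {B, C, L, M, T}.
Backdoor paths from F to Q:
  P1: F <- T -> Q
  P2: F <- C -> B -> Q
  P3: F <- C -> Q
The empty set is not sufficient: P1 (F <- T -> Q) has no collider blocking it and no conditioned non-collider, so it is open.
Try {C, T}:
  P1: blocked at fork node T ∈ conditioning set.
  P2: blocked at fork node C ∈ conditioning set.
  P3: blocked at fork node C ∈ conditioning set.
{C, T} contains no descendant of F and blocks every backdoor path.
Every element of {C, T} is needed (dropping C leaves P2 open; dropping T leaves P1 open), so no proper subset is valid.
Among all size-2 subsets of the eligible variables, only {C, T} blocks every backdoor path, so it is the unique smallest valid adjustment set.

{C, T}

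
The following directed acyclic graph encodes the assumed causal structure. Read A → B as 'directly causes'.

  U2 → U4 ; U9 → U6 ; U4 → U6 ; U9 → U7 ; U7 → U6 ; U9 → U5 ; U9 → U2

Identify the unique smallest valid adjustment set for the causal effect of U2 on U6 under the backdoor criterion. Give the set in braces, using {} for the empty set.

{U9}

Variables eligible for adjustment (non-descendants of U2, excluding U2 and U6): {U5, U7, U9}.
Backdoor paths from U2 to U6:
  P1: U2 <- U9 -> U7 -> U6
  P2: U2 <- U9 -> U6
The empty set is not sufficient: P1 (U2 <- U9 -> U7 -> U6) has no collider blocking it and no conditioned non-collider, so it is open.
Try {U9}:
  P1: blocked at fork node U9 ∈ conditioning set.
  P2: blocked at fork node U9 ∈ conditioning set.
{U9} contains no descendant of U2 and blocks every backdoor path.
No other singleton works — e.g. {U7} leaves P2 open — so {U9} is the unique smallest valid adjustment set.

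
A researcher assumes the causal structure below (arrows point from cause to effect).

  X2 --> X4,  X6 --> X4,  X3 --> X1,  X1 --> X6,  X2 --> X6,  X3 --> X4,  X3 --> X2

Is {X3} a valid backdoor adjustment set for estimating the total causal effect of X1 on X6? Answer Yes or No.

Yes

Backdoor paths from X1 to X6 (paths whose first edge points into X1):
  P1: X1 <- X3 -> X2 -> X6
  P2: X1 <- X3 -> X2 -> X4 <- X6
  P3: X1 <- X3 -> X4 <- X2 -> X6
  P4: X1 <- X3 -> X4 <- X6
Condition 1 (no descendant of X1 in the set): holds — descendants of X1 are {X4, X6}; none are in {X3}.
Condition 2 (every backdoor path blocked by {X3}):
  P1: blocked at fork node X3 ∈ conditioning set.
  P2: blocked at fork node X3 ∈ conditioning set.
  P3: blocked at fork node X3 ∈ conditioning set.
  P4: blocked at fork node X3 ∈ conditioning set.
{X3} satisfies the backdoor criterion.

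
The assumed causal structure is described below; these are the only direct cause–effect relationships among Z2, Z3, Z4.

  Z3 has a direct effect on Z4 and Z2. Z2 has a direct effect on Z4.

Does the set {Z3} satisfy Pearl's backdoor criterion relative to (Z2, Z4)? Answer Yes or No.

Backdoor paths from Z2 to Z4 (paths whose first edge points into Z2):
  P1: Z2 <- Z3 -> Z4
Condition 1 (no descendant of Z2 in the set): holds — descendants of Z2 are {Z4}; none are in {Z3}.
Condition 2 (every backdoor path blocked by {Z3}):
  P1: blocked at fork node Z3 ∈ conditioning set.
{Z3} satisfies the backdoor criterion.

Yes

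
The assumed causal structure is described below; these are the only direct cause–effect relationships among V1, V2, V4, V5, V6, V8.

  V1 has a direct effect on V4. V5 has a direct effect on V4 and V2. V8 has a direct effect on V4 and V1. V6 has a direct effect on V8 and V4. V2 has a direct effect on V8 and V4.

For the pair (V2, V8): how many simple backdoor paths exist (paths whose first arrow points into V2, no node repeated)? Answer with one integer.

A backdoor path from V2 to V8 is any simple undirected path whose first edge points into V2 (i.e. leaves V2 via a parent).
Parents of V2: {V5}.
Enumerating:
  P1: V2 <- V5 -> V4 <- V6 -> V8
  P2: V2 <- V5 -> V4 <- V8
  P3: V2 <- V5 -> V4 <- V1 <- V8
That exhausts the simple backdoor paths. Count: 3.

3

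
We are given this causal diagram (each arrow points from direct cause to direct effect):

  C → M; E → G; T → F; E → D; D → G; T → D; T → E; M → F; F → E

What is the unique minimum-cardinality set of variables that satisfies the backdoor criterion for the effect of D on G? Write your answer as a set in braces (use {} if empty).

Variables eligible for adjustment (non-descendants of D, excluding D and G): {C, E, F, M, T}.
Backdoor paths from D to G:
  P1: D <- T -> F -> E -> G
  P2: D <- T -> E -> G
  P3: D <- E -> G
The empty set is not sufficient: P1 (D <- T -> F -> E -> G) has no collider blocking it and no conditioned non-collider, so it is open.
Try {E}:
  P1: blocked at chain node E ∈ conditioning set.
  P2: blocked at chain node E ∈ conditioning set.
  P3: blocked at fork node E ∈ conditioning set.
{E} contains no descendant of D and blocks every backdoor path.
No other singleton works — e.g. {T} leaves P3 open — so {E} is the unique smallest valid adjustment set.

{E}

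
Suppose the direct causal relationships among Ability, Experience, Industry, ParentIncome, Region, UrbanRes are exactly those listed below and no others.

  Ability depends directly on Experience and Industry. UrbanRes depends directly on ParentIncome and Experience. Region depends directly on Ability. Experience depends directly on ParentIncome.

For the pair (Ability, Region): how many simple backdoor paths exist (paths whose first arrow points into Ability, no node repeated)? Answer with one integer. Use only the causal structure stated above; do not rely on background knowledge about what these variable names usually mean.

A backdoor path from Ability to Region is any simple undirected path whose first edge points into Ability (i.e. leaves Ability via a parent).
Parents of Ability: {Experience, Industry}.
No simple path from any parent of Ability reaches Region without revisiting Ability, so there are no backdoor paths.

0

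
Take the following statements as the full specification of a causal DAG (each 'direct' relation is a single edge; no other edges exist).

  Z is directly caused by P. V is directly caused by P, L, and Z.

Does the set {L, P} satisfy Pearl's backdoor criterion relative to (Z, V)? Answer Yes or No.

Backdoor paths from Z to V (paths whose first edge points into Z):
  P1: Z <- P -> V
Condition 1 (no descendant of Z in the set): holds — descendants of Z are {V}; none are in {L, P}.
Condition 2 (every backdoor path blocked by {L, P}):
  P1: blocked at fork node P ∈ conditioning set.
{L, P} satisfies the backdoor criterion.

Yes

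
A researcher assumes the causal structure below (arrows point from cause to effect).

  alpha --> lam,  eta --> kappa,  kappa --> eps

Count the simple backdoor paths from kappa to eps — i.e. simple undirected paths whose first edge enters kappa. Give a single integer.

0

A backdoor path from kappa to eps is any simple undirected path whose first edge points into kappa (i.e. leaves kappa via a parent).
Parents of kappa: {eta}.
No simple path from any parent of kappa reaches eps without revisiting kappa, so there are no backdoor paths.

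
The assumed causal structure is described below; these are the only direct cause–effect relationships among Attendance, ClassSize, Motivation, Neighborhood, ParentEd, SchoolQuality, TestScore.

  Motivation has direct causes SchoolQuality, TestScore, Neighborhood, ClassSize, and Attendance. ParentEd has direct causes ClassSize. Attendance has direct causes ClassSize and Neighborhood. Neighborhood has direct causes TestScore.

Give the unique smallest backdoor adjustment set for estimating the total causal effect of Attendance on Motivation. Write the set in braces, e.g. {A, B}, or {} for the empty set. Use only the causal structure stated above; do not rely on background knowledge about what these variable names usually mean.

Variables eligible for adjustment (non-descendants of Attendance, excluding Attendance and Motivation): {ClassSize, Neighborhood, ParentEd, SchoolQuality, TestScore}.
Backdoor paths from Attendance to Motivation:
  P1: Attendance <- ClassSize -> Motivation
  P2: Attendance <- Neighborhood <- TestScore -> Motivation
  P3: Attendance <- Neighborhood -> Motivation
The empty set is not sufficient: P1 (Attendance <- ClassSize -> Motivation) has no collider blocking it and no conditioned non-collider, so it is open.
Try {ClassSize, Neighborhood}:
  P1: blocked at fork node ClassSize ∈ conditioning set.
  P2: blocked at chain node Neighborhood ∈ conditioning set.
  P3: blocked at fork node Neighborhood ∈ conditioning set.
{ClassSize, Neighborhood} contains no descendant of Attendance and blocks every backdoor path.
Every element of {ClassSize, Neighborhood} is needed (dropping ClassSize leaves P1 open; dropping Neighborhood leaves P2 open), so no proper subset is valid.
Among all size-2 subsets of the eligible variables, only {ClassSize, Neighborhood} blocks every backdoor path, so it is the unique smallest valid adjustment set.

{ClassSize, Neighborhood}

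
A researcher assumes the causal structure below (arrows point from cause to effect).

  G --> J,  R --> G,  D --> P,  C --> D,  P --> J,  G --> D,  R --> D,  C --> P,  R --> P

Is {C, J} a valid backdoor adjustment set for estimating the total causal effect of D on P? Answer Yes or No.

Backdoor paths from D to P (paths whose first edge points into D):
  P1: D <- C -> P
  P2: D <- R -> G -> J <- P
  P3: D <- R -> P
  P4: D <- G <- R -> P
  P5: D <- G -> J <- P
Condition 1 (no descendant of D in the set): FAILS — J is a descendant of D.
Condition 2 (every backdoor path blocked by {C, J}):
  P1: blocked at fork node C ∈ conditioning set.
  P2: open — collider(s) J are conditioned on (or have a conditioned descendant) and no non-collider on the path is in the set.
  P3: open — no interior node is in the conditioning set.
  P4: open — no interior node is in the conditioning set.
  P5: open — collider(s) J are conditioned on (or have a conditioned descendant) and no non-collider on the path is in the set.
{C, J} does not satisfy the backdoor criterion.

No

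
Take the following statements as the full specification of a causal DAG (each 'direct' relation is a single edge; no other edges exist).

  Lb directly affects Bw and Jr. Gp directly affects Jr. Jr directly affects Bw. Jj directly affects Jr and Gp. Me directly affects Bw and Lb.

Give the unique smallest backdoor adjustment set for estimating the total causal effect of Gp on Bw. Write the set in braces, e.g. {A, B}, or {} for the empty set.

{Jj}

Variables eligible for adjustment (non-descendants of Gp, excluding Gp and Bw): {Jj, Lb, Me}.
Backdoor paths from Gp to Bw:
  P1: Gp <- Jj -> Jr <- Lb <- Me -> Bw
  P2: Gp <- Jj -> Jr <- Lb -> Bw
  P3: Gp <- Jj -> Jr -> Bw
The empty set is not sufficient: P3 (Gp <- Jj -> Jr -> Bw) has no collider blocking it and no conditioned non-collider, so it is open.
Try {Jj}:
  P1: blocked at fork node Jj ∈ conditioning set.
  P2: blocked at fork node Jj ∈ conditioning set.
  P3: blocked at fork node Jj ∈ conditioning set.
{Jj} contains no descendant of Gp and blocks every backdoor path.
No other singleton works — e.g. {Me} leaves P3 open — so {Jj} is the unique smallest valid adjustment set.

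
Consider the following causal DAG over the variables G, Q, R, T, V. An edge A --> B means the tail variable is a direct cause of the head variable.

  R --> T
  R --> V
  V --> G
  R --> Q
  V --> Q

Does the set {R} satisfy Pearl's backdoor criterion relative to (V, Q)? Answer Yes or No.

Backdoor paths from V to Q (paths whose first edge points into V):
  P1: V <- R -> Q
Condition 1 (no descendant of V in the set): holds — descendants of V are {G, Q}; none are in {R}.
Condition 2 (every backdoor path blocked by {R}):
  P1: blocked at fork node R ∈ conditioning set.
{R} satisfies the backdoor criterion.

Yes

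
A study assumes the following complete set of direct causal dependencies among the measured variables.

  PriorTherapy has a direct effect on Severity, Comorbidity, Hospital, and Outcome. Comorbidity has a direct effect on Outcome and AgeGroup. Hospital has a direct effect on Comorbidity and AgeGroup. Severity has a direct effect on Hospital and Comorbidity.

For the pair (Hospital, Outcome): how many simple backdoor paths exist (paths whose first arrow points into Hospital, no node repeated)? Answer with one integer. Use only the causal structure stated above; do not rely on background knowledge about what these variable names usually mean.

7

A backdoor path from Hospital to Outcome is any simple undirected path whose first edge points into Hospital (i.e. leaves Hospital via a parent).
Parents of Hospital: {PriorTherapy, Severity}.
Enumerating:
  P1: Hospital <- PriorTherapy -> Severity -> Comorbidity -> Outcome
  P2: Hospital <- PriorTherapy -> Comorbidity -> Outcome
  P3: Hospital <- PriorTherapy -> Outcome
  P4: Hospital <- Severity <- PriorTherapy -> Comorbidity -> Outcome
  P5: Hospital <- Severity <- PriorTherapy -> Outcome
  P6: Hospital <- Severity -> Comorbidity <- PriorTherapy -> Outcome
  P7: Hospital <- Severity -> Comorbidity -> Outcome
That exhausts the simple backdoor paths. Count: 7.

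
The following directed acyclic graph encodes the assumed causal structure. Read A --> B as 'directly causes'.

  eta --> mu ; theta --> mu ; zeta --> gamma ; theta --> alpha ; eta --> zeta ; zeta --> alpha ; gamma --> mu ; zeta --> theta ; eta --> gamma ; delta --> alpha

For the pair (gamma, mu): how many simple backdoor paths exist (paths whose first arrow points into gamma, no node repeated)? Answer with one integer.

6

A backdoor path from gamma to mu is any simple undirected path whose first edge points into gamma (i.e. leaves gamma via a parent).
Parents of gamma: {eta, zeta}.
Enumerating:
  P1: gamma <- eta -> zeta -> theta -> mu
  P2: gamma <- eta -> zeta -> alpha <- theta -> mu
  P3: gamma <- eta -> mu
  P4: gamma <- zeta <- eta -> mu
  P5: gamma <- zeta -> theta -> mu
  P6: gamma <- zeta -> alpha <- theta -> mu
That exhausts the simple backdoor paths. Count: 6.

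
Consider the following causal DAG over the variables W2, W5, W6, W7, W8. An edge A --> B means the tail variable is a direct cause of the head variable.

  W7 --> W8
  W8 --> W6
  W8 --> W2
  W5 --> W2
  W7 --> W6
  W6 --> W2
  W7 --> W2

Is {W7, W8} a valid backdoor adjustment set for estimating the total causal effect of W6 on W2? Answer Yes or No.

Yes

Backdoor paths from W6 to W2 (paths whose first edge points into W6):
  P1: W6 <- W7 -> W8 -> W2
  P2: W6 <- W7 -> W2
  P3: W6 <- W8 <- W7 -> W2
  P4: W6 <- W8 -> W2
Condition 1 (no descendant of W6 in the set): holds — descendants of W6 are {W2}; none are in {W7, W8}.
Condition 2 (every backdoor path blocked by {W7, W8}):
  P1: blocked at fork node W7 ∈ conditioning set.
  P2: blocked at fork node W7 ∈ conditioning set.
  P3: blocked at chain node W8 ∈ conditioning set.
  P4: blocked at fork node W8 ∈ conditioning set.
{W7, W8} satisfies the backdoor criterion.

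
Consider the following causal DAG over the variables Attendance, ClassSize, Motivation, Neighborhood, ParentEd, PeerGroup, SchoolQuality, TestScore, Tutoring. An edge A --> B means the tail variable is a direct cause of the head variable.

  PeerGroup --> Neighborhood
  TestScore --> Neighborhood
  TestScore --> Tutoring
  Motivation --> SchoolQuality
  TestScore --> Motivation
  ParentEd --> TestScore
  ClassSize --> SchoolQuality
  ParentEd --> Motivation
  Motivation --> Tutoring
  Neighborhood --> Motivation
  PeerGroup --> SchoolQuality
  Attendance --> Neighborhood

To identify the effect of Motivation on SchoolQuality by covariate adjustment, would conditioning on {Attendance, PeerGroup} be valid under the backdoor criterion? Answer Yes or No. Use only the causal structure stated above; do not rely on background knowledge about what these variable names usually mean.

Yes

Backdoor paths from Motivation to SchoolQuality (paths whose first edge points into Motivation):
  P1: Motivation <- ParentEd -> TestScore -> Neighborhood <- PeerGroup -> SchoolQuality
  P2: Motivation <- TestScore -> Neighborhood <- PeerGroup -> SchoolQuality
  P3: Motivation <- Neighborhood <- PeerGroup -> SchoolQuality
Condition 1 (no descendant of Motivation in the set): holds — descendants of Motivation are {SchoolQuality, Tutoring}; none are in {Attendance, PeerGroup}.
Condition 2 (every backdoor path blocked by {Attendance, PeerGroup}):
  P1: blocked at collider Neighborhood (neither it nor any descendant is in the conditioning set).
  P2: blocked at collider Neighborhood (neither it nor any descendant is in the conditioning set).
  P3: blocked at fork node PeerGroup ∈ conditioning set.
{Attendance, PeerGroup} satisfies the backdoor criterion.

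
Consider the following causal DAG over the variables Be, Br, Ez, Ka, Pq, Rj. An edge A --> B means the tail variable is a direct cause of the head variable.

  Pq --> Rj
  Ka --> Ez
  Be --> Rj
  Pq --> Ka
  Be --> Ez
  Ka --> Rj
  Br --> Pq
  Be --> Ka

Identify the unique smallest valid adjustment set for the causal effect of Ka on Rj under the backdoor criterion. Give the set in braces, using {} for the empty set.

Variables eligible for adjustment (non-descendants of Ka, excluding Ka and Rj): {Be, Br, Pq}.
Backdoor paths from Ka to Rj:
  P1: Ka <- Pq -> Rj
  P2: Ka <- Be -> Rj
The empty set is not sufficient: P1 (Ka <- Pq -> Rj) has no collider blocking it and no conditioned non-collider, so it is open.
Try {Be, Pq}:
  P1: blocked at fork node Pq ∈ conditioning set.
  P2: blocked at fork node Be ∈ conditioning set.
{Be, Pq} contains no descendant of Ka and blocks every backdoor path.
Every element of {Be, Pq} is needed (dropping Be leaves P2 open; dropping Pq leaves P1 open), so no proper subset is valid.
Among all size-2 subsets of the eligible variables, only {Be, Pq} blocks every backdoor path, so it is the unique smallest valid adjustment set.

{Be, Pq}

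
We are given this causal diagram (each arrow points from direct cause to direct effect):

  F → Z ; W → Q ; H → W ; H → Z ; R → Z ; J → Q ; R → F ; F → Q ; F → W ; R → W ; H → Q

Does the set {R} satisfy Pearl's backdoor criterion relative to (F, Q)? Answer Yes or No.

Backdoor paths from F to Q (paths whose first edge points into F):
  P1: F <- R -> Z <- H -> W -> Q
  P2: F <- R -> Z <- H -> Q
  P3: F <- R -> W <- H -> Q
  P4: F <- R -> W -> Q
Condition 1 (no descendant of F in the set): holds — descendants of F are {Q, W, Z}; none are in {R}.
Condition 2 (every backdoor path blocked by {R}):
  P1: blocked at fork node R ∈ conditioning set.
  P2: blocked at fork node R ∈ conditioning set.
  P3: blocked at fork node R ∈ conditioning set.
  P4: blocked at fork node R ∈ conditioning set.
{R} satisfies the backdoor criterion.

Yes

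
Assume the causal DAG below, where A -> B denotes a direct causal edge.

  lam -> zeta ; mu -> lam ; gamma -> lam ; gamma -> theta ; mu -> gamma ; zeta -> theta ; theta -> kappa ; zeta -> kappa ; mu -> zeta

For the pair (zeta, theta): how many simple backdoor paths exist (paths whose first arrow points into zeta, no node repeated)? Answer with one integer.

4

A backdoor path from zeta to theta is any simple undirected path whose first edge points into zeta (i.e. leaves zeta via a parent).
Parents of zeta: {lam, mu}.
Enumerating:
  P1: zeta <- mu -> gamma -> theta
  P2: zeta <- mu -> lam <- gamma -> theta
  P3: zeta <- lam <- mu -> gamma -> theta
  P4: zeta <- lam <- gamma -> theta
That exhausts the simple backdoor paths. Count: 4.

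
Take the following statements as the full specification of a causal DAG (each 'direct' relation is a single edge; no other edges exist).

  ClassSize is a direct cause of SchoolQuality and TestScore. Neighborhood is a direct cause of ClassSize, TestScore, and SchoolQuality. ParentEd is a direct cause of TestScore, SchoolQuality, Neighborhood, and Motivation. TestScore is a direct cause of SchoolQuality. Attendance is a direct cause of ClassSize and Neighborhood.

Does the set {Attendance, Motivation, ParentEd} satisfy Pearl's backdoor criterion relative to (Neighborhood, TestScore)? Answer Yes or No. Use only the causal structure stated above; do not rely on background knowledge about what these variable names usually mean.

Backdoor paths from Neighborhood to TestScore (paths whose first edge points into Neighborhood):
  P1: Neighborhood <- Attendance -> ClassSize -> TestScore
  P2: Neighborhood <- Attendance -> ClassSize -> SchoolQuality <- ParentEd -> TestScore
  P3: Neighborhood <- Attendance -> ClassSize -> SchoolQuality <- TestScore
  P4: Neighborhood <- ParentEd -> TestScore
  P5: Neighborhood <- ParentEd -> SchoolQuality <- ClassSize -> TestScore
  P6: Neighborhood <- ParentEd -> SchoolQuality <- TestScore
Condition 1 (no descendant of Neighborhood in the set): holds — descendants of Neighborhood are {ClassSize, SchoolQuality, TestScore}; none are in {Attendance, Motivation, ParentEd}.
Condition 2 (every backdoor path blocked by {Attendance, Motivation, ParentEd}):
  P1: blocked at fork node Attendance ∈ conditioning set.
  P2: blocked at fork node Attendance ∈ conditioning set.
  P3: blocked at fork node Attendance ∈ conditioning set.
  P4: blocked at fork node ParentEd ∈ conditioning set.
  P5: blocked at fork node ParentEd ∈ conditioning set.
  P6: blocked at fork node ParentEd ∈ conditioning set.
{Attendance, Motivation, ParentEd} satisfies the backdoor criterion.

Yes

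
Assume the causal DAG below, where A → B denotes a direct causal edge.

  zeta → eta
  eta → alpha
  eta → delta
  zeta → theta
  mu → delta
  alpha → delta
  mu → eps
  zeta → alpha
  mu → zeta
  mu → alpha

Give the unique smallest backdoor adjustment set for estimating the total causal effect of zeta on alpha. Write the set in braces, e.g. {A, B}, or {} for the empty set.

{mu}

Variables eligible for adjustment (non-descendants of zeta, excluding zeta and alpha): {eps, mu}.
Backdoor paths from zeta to alpha:
  P1: zeta <- mu -> alpha
  P2: zeta <- mu -> delta <- eta -> alpha
  P3: zeta <- mu -> delta <- alpha
The empty set is not sufficient: P1 (zeta <- mu -> alpha) has no collider blocking it and no conditioned non-collider, so it is open.
Try {mu}:
  P1: blocked at fork node mu ∈ conditioning set.
  P2: blocked at fork node mu ∈ conditioning set.
  P3: blocked at fork node mu ∈ conditioning set.
{mu} contains no descendant of zeta and blocks every backdoor path.
No other singleton works — e.g. {eps} leaves P1 open — so {mu} is the unique smallest valid adjustment set.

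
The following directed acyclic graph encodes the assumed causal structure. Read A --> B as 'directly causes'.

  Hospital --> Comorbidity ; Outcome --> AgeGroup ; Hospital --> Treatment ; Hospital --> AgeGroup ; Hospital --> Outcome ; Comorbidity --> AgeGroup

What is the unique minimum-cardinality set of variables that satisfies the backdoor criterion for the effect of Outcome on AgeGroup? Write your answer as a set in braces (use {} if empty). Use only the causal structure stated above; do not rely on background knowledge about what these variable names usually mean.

Variables eligible for adjustment (non-descendants of Outcome, excluding Outcome and AgeGroup): {Comorbidity, Hospital, Treatment}.
Backdoor paths from Outcome to AgeGroup:
  P1: Outcome <- Hospital -> Comorbidity -> AgeGroup
  P2: Outcome <- Hospital -> AgeGroup
The empty set is not sufficient: P1 (Outcome <- Hospital -> Comorbidity -> AgeGroup) has no collider blocking it and no conditioned non-collider, so it is open.
Try {Hospital}:
  P1: blocked at fork node Hospital ∈ conditioning set.
  P2: blocked at fork node Hospital ∈ conditioning set.
{Hospital} contains no descendant of Outcome and blocks every backdoor path.
No other singleton works — e.g. {Comorbidity} leaves P2 open — so {Hospital} is the unique smallest valid adjustment set.

{Hospital}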